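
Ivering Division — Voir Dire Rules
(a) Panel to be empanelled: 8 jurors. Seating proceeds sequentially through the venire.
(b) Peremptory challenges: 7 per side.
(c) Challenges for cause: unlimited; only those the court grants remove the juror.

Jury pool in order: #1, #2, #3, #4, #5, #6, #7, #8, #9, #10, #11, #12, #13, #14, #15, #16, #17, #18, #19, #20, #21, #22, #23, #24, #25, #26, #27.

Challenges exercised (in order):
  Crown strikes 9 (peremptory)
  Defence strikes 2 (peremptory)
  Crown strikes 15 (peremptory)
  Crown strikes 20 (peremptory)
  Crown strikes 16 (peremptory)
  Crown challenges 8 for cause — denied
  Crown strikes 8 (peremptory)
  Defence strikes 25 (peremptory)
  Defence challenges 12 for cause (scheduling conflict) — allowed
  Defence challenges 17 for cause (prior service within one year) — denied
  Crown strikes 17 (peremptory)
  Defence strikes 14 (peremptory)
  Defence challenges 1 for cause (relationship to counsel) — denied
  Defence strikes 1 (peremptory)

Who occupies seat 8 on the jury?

13

Removed: #1, #2, #8, #9, #12, #14, #15, #16, #17, #20, #25.
Filling seats in venire order through position 8: #3, #4, #5, #6, #7, #10, #11, #13.
So seat 8 is #13.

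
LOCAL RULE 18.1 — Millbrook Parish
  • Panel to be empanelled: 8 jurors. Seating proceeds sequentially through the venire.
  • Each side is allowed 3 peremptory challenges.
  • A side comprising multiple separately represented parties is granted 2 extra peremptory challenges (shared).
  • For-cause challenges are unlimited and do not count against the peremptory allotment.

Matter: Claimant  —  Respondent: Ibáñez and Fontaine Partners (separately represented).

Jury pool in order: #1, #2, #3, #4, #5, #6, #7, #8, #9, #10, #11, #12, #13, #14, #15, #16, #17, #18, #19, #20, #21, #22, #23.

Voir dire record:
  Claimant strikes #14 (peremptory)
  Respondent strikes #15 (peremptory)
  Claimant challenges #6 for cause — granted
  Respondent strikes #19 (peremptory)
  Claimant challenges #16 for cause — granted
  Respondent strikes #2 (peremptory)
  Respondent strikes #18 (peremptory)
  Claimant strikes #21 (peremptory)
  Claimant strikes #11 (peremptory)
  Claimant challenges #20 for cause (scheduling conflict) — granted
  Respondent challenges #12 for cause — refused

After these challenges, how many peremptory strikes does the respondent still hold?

1

Respondent allotment: 3 base + 2 multi-party = 5.
Respondent peremptories used: #15, #19, #2, #18 — 4 (the for-cause on #12 doesn't count).
Remaining: 5 − 4 = 1.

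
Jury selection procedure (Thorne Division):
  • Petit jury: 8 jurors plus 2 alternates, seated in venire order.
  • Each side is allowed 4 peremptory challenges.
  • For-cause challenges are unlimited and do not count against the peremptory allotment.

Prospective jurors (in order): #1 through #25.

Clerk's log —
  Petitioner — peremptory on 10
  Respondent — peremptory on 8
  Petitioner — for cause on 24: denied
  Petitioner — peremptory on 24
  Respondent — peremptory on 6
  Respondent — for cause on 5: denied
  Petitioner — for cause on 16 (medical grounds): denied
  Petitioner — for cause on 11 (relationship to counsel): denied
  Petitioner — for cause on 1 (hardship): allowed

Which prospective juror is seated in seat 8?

12

Removed: #1, #6, #8, #10, #24. (#5, #11, #16 stay — for-cause denied.)
Seating in order: seats 1–8 → #2, #3, #4, #5, #7, #9, #11, #12; alternates → #13, #14.
So seat 8 is #12.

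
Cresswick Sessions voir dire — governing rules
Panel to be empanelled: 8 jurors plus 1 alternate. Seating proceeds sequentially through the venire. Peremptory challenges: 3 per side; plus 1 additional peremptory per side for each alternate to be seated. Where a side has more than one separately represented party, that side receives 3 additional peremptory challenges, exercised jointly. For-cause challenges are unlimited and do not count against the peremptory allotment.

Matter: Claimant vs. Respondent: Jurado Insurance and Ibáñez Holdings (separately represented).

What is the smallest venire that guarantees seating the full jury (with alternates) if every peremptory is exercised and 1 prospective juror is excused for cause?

Seats to fill: 8 + 1 alternates = 9.
Peremptories — Claimant: 3 + 1×1 = 4; Respondent: 3 + 1×1 + 3 = 7; total 11.
For-cause removals: 1.
Minimum venire: 9 + 11 + 1 = 21.

21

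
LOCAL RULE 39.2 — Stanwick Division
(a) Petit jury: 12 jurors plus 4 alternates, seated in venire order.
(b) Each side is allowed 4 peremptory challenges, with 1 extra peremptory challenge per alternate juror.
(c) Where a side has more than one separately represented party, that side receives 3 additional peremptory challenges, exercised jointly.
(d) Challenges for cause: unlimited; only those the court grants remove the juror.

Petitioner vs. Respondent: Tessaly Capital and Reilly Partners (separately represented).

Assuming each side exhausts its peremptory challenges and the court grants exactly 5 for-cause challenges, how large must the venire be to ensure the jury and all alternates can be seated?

Seats to fill: 12 + 4 alternates = 16.
Peremptories — Petitioner: 4 + 1×4 = 8; Respondent: 4 + 1×4 + 3 = 11; total 19.
For-cause removals: 5.
Minimum venire: 16 + 19 + 5 = 40.

40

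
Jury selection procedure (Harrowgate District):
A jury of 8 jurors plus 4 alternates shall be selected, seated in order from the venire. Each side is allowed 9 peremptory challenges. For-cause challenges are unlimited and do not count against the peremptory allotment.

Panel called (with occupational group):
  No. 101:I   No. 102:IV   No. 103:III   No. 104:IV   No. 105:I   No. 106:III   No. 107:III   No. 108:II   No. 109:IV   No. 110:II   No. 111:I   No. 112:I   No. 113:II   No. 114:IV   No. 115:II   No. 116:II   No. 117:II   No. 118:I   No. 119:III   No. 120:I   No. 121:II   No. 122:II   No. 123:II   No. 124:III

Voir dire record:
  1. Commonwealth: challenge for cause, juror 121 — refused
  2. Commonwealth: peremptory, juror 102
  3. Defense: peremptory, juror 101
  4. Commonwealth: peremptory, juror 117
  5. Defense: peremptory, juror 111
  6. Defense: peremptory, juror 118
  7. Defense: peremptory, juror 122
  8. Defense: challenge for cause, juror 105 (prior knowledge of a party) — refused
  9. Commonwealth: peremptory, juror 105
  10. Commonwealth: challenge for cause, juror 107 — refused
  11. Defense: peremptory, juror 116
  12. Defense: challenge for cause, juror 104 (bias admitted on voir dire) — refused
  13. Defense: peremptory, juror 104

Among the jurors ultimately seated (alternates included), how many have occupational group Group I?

Removed: #101, #102, #104, #105, #111, #116, #117, #118, #122.
Seated (12 incl. alternates): #103, #106, #107, #108, #109, #110, #112, #113, #114, #115, #119, #120.
Of those, in Group I: #112, #120 → 2.

2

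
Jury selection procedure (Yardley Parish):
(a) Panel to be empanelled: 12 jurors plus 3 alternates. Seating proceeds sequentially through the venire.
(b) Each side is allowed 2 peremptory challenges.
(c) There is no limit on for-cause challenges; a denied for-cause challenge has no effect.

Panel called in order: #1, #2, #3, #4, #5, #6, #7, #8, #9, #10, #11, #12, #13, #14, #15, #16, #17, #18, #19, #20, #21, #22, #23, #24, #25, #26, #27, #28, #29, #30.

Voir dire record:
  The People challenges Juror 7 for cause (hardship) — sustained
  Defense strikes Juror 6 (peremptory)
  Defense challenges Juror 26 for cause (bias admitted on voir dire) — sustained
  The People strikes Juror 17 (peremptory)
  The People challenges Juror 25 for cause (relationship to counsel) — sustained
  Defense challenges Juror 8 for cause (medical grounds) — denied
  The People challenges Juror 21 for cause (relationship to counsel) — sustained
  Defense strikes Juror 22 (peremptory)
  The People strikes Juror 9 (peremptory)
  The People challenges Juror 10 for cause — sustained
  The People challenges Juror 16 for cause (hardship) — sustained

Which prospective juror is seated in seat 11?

Removed: #6, #7, #9, #10, #16, #17, #21, #22, #25, #26. (#8 stays — for-cause denied.)
Seating in order: seats 1–12 → #1, #2, #3, #4, #5, #8, #11, #12, #13, #14, #15, #18; alternates → #19, #20, #23.
So seat 11 is #15.

15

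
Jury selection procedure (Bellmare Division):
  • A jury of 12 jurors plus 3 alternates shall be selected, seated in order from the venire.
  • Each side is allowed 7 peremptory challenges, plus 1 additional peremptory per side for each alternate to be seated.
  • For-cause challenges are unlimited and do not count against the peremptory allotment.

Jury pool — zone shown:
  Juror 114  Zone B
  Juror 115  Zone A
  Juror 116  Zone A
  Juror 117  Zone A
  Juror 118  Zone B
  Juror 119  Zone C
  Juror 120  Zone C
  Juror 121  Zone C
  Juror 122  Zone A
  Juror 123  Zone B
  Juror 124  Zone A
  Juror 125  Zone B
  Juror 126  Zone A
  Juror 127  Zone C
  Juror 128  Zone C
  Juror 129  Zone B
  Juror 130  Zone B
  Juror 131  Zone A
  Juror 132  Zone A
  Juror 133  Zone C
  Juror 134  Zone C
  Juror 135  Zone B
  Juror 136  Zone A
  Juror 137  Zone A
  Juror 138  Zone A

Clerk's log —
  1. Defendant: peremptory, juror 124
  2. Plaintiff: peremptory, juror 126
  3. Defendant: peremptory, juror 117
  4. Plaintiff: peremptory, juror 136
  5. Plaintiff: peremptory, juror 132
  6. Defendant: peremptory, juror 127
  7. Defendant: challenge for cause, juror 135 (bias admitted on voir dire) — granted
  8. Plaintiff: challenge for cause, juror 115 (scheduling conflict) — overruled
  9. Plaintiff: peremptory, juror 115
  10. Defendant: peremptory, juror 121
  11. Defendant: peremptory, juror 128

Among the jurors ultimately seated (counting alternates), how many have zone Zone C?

4

Removed: #115, #117, #121, #124, #126, #127, #128, #132, #135, #136.
Seated (15 incl. alternates): #114, #116, #118, #119, #120, #122, #123, #125, #129, #130, #131, #133, #134, #137, #138.
Of those, in Zone C: #119, #120, #133, #134 → 4.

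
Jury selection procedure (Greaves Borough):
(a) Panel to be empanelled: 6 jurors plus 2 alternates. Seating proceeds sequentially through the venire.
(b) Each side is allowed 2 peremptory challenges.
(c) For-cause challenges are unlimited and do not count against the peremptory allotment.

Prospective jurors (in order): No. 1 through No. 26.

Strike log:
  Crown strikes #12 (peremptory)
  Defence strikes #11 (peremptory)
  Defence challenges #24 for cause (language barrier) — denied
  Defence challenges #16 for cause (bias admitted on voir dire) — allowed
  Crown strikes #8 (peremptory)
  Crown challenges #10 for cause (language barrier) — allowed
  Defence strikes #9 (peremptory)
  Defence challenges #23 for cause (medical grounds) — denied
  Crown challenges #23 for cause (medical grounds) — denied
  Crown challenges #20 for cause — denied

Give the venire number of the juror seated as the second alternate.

13

Removed: #8, #9, #10, #11, #12, #16. (#20, #23, #24 stay — for-cause denied.)
Seating in order: seats 1–6 → #1, #2, #3, #4, #5, #6; alternates → #7, #13.
So alternate 2 is #13.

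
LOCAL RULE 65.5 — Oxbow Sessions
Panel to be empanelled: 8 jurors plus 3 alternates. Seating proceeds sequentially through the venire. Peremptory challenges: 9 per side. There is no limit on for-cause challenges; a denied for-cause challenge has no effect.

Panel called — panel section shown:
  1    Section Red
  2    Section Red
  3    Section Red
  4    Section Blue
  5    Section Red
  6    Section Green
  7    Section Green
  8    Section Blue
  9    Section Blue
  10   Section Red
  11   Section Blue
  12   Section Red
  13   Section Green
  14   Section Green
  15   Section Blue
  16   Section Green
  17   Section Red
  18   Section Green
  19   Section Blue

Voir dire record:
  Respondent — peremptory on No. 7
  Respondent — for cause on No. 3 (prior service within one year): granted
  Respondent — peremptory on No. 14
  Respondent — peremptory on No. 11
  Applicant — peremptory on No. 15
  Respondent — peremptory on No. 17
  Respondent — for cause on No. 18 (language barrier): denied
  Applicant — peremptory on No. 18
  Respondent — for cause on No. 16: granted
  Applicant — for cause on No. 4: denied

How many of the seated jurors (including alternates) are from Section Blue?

4

Removed: #3, #7, #11, #14, #15, #16, #17, #18.
Seated (11 incl. alternates): #1, #2, #4, #5, #6, #8, #9, #10, #12, #13, #19.
Of those, in Section Blue: #4, #8, #9, #19 → 4.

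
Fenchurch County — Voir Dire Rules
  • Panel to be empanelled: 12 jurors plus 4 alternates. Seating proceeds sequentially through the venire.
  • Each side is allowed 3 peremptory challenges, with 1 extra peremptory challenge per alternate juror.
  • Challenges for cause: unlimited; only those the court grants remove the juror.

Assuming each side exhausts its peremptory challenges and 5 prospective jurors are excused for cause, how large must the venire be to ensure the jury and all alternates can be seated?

Seats to fill: 12 + 4 alternates = 16.
Peremptories: 3 + 1×4 = 7 per side × 2 sides = 14.
For-cause removals: 5.
Minimum venire: 16 + 14 + 5 = 35.

35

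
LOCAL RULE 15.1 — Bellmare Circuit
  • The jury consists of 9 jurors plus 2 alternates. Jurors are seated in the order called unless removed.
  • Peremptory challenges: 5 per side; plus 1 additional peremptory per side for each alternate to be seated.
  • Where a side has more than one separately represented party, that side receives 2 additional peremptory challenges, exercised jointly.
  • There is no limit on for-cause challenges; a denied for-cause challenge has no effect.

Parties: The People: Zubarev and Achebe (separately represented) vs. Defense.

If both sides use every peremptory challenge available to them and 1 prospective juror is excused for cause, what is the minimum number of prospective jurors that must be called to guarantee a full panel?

Seats to fill: 9 + 2 alternates = 11.
Peremptories — The People: 5 + 1×2 + 2 = 9; Defense: 5 + 1×2 = 7; total 16.
For-cause removals: 1.
Minimum venire: 11 + 16 + 1 = 28.

28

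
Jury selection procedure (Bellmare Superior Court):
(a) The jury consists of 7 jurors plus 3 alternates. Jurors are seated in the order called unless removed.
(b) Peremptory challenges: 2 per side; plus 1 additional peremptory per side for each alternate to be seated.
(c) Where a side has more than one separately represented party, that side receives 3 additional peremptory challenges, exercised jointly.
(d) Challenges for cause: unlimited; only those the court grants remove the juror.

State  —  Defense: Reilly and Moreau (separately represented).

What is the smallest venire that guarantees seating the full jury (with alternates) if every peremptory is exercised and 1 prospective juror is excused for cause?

Seats to fill: 7 + 3 alternates = 10.
Peremptories — State: 2 + 1×3 = 5; Defense: 2 + 1×3 + 3 = 8; total 13.
For-cause removals: 1.
Minimum venire: 10 + 13 + 1 = 24.

24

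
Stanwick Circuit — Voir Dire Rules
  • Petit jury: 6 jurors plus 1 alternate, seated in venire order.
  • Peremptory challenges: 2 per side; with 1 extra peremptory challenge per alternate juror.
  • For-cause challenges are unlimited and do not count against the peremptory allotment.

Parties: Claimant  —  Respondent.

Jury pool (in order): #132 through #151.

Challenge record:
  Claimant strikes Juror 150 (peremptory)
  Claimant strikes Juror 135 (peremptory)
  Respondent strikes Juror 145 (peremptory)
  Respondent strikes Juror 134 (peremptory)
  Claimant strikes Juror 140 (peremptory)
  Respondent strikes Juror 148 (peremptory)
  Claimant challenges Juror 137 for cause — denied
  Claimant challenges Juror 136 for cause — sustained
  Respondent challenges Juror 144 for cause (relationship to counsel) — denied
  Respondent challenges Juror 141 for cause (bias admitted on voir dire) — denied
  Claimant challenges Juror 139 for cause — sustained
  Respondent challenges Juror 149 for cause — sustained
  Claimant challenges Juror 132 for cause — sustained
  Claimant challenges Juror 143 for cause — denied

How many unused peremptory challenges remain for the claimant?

0

Claimant allotment: 2 base + 1 × 1 alternate = 3.
Claimant peremptories used: #150, #135, #140 — 3 (for-cause on #137, #136, #139, #132, #143 don't count).
Remaining: 3 − 3 = 0.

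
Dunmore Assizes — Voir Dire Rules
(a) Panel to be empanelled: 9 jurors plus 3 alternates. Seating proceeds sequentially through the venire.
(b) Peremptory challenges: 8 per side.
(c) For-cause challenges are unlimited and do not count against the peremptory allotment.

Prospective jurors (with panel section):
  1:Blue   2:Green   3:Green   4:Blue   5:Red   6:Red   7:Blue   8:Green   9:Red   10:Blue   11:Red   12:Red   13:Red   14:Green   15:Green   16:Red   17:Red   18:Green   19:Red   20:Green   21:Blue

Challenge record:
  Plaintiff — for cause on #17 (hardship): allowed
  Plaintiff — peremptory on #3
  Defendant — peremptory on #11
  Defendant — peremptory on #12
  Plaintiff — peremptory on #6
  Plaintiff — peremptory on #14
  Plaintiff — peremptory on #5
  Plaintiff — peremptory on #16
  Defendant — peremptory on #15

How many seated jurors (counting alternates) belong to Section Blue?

5

Removed: #3, #5, #6, #11, #12, #14, #15, #16, #17.
Seated (12 incl. alternates): #1, #2, #4, #7, #8, #9, #10, #13, #18, #19, #20, #21.
Of those, in Section Blue: #1, #4, #7, #10, #21 → 5.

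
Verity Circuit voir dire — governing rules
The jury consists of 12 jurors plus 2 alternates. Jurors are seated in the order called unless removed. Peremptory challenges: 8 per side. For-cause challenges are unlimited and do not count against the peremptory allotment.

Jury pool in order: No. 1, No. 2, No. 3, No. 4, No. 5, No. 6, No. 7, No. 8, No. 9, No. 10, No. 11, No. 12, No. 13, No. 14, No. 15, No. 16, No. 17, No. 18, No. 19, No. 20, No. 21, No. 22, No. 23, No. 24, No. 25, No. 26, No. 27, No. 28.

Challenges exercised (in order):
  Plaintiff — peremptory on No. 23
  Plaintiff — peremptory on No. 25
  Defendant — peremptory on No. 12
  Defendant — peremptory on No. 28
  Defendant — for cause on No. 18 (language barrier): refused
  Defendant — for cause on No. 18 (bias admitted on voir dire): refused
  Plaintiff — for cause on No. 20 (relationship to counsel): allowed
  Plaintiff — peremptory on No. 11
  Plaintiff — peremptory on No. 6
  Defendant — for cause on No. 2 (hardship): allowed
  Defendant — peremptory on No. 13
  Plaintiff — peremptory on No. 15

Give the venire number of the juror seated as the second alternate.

Removed: #2, #6, #11, #12, #13, #15, #20, #23, #25, #28. (#18 stays — for-cause denied.)
Seating in order: seats 1–12 → #1, #3, #4, #5, #7, #8, #9, #10, #14, #16, #17, #18; alternates → #19, #21.
So alternate 2 is #21.

21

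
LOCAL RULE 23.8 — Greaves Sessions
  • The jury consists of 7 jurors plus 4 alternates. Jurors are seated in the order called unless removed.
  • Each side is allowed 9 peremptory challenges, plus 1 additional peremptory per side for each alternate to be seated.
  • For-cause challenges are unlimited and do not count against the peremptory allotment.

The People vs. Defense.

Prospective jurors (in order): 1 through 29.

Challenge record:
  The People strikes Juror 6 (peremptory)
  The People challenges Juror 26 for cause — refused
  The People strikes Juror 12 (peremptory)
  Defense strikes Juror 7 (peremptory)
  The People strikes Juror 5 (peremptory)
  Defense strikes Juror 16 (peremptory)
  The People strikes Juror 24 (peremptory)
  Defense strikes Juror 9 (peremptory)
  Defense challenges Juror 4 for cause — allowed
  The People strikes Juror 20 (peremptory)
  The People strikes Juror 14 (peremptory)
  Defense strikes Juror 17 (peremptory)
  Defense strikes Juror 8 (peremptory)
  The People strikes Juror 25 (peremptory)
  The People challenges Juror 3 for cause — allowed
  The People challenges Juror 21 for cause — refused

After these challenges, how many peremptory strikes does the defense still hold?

8

Defense allotment: 9 base + 1 × 4 alternates = 13.
Defense peremptories used: #7, #16, #9, #17, #8 — 5 (the for-cause on #4 doesn't count).
Remaining: 13 − 5 = 8.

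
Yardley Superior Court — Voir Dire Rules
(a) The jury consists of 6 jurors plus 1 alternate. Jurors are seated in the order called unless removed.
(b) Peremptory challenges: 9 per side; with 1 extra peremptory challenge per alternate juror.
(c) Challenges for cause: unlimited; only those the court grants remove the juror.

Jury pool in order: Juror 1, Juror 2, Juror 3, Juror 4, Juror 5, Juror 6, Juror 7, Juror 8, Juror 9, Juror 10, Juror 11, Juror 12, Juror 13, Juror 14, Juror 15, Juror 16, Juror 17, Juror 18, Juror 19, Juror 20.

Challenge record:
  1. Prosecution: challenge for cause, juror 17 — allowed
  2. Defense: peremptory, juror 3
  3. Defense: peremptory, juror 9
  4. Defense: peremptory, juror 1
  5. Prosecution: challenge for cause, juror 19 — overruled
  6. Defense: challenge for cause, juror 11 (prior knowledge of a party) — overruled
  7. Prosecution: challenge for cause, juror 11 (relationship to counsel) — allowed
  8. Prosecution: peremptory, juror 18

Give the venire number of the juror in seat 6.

8

Removed: #1, #3, #9, #11, #17, #18. (#19 stays — for-cause denied.)
Seating in order: seats 1–6 → #2, #4, #5, #6, #7, #8; alternates → #10.
So seat 6 is #8.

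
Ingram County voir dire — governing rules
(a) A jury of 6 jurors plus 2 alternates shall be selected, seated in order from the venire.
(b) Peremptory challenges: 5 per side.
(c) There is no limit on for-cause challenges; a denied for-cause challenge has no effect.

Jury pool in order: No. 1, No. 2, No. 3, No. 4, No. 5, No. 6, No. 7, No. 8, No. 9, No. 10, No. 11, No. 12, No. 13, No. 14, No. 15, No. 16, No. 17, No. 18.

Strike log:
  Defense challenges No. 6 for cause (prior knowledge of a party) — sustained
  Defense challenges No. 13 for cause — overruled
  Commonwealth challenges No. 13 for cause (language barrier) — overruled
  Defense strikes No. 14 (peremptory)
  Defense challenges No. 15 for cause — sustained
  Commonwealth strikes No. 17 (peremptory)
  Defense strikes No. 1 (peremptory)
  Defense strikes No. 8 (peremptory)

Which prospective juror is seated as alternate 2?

11

Removed: #1, #6, #8, #14, #15, #17. (#13 stays — for-cause denied.)
Seating in order: seats 1–6 → #2, #3, #4, #5, #7, #9; alternates → #10, #11.
So alternate 2 is #11.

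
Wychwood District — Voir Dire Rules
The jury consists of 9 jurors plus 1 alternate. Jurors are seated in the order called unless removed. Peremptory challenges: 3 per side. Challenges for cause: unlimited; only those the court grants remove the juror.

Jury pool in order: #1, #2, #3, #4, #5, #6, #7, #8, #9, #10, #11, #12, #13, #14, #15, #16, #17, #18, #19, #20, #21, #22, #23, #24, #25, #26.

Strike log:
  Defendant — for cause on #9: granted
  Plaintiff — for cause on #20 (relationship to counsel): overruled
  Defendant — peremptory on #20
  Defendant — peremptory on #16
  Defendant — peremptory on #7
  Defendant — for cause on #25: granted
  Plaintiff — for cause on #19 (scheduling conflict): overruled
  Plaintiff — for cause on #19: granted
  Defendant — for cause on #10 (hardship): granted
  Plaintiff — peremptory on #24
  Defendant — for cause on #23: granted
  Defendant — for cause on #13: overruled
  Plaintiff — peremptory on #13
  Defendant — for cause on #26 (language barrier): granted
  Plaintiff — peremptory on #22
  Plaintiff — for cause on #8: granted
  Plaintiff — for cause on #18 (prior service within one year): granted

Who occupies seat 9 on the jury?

14

Removed: #7, #8, #9, #10, #13, #16, #18, #19, #20, #22, #23, #24, #25, #26.
Seating in order: seats 1–9 → #1, #2, #3, #4, #5, #6, #11, #12, #14; alternates → #15.
So seat 9 is #14.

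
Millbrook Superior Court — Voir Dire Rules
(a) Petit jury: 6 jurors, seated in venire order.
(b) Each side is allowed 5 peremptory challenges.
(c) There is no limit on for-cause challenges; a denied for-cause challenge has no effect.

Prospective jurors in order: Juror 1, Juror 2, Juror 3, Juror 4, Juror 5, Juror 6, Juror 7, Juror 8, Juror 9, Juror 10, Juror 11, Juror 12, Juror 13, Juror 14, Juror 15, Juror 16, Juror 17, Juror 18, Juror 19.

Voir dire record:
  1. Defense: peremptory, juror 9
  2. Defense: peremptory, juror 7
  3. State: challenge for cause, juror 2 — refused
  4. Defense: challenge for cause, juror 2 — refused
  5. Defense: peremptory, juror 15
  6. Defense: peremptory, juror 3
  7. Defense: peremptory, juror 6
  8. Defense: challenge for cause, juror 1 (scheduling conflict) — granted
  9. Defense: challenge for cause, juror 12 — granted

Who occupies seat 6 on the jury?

11

Removed: #1, #3, #6, #7, #9, #12, #15. (#2 stays — for-cause denied.)
Seating in order: seats 1–6 → #2, #4, #5, #8, #10, #11.
So seat 6 is #11.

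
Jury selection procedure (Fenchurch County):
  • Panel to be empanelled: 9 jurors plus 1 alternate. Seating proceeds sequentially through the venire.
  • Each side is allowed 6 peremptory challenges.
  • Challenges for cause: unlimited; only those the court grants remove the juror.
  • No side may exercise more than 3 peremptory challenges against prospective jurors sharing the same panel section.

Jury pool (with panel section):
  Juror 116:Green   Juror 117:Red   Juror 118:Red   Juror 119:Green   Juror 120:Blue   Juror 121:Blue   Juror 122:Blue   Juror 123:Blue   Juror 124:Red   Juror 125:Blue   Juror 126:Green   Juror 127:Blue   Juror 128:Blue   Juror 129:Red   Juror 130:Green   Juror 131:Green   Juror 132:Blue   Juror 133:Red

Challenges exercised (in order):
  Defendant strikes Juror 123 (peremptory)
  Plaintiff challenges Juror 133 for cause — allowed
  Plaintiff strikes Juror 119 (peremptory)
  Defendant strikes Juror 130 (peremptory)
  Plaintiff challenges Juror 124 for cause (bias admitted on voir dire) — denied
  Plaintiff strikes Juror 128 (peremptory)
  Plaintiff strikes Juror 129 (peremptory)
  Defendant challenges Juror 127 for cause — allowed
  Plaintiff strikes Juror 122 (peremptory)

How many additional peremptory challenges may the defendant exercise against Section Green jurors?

2

Defendant peremptories so far: #123, #130 — 2 of 6 used, 4 left overall.
Against Section Green: #130 — 1 used; per-section cap 3 leaves 2.
Binding limit: min(4, 2) = 2.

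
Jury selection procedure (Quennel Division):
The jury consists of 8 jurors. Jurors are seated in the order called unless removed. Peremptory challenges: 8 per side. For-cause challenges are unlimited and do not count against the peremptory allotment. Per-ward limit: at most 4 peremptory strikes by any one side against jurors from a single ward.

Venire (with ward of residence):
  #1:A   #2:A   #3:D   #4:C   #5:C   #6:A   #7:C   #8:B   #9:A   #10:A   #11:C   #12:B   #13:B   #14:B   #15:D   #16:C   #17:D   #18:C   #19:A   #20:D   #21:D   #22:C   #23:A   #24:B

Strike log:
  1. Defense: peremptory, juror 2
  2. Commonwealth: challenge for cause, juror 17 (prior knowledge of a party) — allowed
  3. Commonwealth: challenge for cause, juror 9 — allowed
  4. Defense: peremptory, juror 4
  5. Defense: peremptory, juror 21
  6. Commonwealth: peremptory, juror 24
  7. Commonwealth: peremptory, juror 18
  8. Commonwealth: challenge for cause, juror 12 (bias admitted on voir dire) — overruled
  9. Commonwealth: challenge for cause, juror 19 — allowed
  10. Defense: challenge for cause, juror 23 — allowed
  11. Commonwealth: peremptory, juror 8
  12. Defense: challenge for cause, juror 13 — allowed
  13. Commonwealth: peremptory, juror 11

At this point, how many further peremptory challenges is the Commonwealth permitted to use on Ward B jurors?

2

Commonwealth peremptories so far: #24, #18, #8, #11 — 4 of 8 used, 4 left overall.
Against Ward B: #24, #8 — 2 used; per-ward cap 4 leaves 2.
Binding limit: min(4, 2) = 2.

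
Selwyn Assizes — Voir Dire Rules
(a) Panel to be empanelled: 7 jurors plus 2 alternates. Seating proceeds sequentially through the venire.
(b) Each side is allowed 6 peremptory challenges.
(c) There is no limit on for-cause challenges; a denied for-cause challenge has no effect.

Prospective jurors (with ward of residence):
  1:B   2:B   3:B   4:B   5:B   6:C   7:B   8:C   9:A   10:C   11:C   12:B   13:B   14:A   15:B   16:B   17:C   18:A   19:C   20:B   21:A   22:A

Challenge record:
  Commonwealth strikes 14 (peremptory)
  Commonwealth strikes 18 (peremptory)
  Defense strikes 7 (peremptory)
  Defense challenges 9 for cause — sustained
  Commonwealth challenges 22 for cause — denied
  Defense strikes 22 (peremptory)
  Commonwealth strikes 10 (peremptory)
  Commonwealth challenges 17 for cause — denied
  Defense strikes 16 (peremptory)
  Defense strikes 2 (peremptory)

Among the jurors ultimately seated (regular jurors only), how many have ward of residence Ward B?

Removed: #2, #7, #9, #10, #14, #16, #18, #22.
Seated jurors 1–7: #1, #3, #4, #5, #6, #8, #11 (alternates #12, #13 not counted).
Of those, in Ward B: #1, #3, #4, #5 → 4.

4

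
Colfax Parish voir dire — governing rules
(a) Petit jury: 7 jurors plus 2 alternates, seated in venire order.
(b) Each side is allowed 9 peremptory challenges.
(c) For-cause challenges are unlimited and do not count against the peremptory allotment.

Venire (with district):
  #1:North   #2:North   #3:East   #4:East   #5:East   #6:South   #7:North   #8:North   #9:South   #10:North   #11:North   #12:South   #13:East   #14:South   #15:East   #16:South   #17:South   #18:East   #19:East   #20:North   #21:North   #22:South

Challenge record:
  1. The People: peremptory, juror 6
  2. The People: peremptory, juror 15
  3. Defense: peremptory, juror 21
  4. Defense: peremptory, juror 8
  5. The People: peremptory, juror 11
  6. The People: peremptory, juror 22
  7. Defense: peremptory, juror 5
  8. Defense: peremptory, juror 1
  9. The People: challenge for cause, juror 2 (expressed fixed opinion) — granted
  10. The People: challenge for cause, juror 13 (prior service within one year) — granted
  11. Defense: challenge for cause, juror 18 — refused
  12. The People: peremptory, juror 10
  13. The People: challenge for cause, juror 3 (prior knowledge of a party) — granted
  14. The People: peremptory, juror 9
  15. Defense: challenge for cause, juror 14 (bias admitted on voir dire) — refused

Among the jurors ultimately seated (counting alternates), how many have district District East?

Removed: #1, #2, #3, #5, #6, #8, #9, #10, #11, #13, #15, #21, #22.
Seated (9 incl. alternates): #4, #7, #12, #14, #16, #17, #18, #19, #20.
Of those, in District East: #4, #18, #19 → 3.

3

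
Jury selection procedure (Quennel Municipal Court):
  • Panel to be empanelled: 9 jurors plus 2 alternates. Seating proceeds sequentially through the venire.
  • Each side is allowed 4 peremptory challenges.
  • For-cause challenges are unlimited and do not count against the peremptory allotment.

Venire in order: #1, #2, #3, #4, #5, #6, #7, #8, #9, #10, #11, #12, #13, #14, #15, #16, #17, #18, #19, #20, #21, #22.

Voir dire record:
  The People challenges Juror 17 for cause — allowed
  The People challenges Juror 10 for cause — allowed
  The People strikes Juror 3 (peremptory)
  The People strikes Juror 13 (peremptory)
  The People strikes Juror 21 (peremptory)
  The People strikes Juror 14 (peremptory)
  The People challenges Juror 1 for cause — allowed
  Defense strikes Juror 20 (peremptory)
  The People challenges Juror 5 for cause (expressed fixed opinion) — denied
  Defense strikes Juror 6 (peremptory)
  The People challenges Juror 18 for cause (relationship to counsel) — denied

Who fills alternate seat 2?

18

Removed: #1, #3, #6, #10, #13, #14, #17, #20, #21. (#5, #18 stay — for-cause denied.)
Filling seats in venire order through position 11: #2, #4, #5, #7, #8, #9, #11, #12, #15, #16, #18.
So alternate 2 is #18.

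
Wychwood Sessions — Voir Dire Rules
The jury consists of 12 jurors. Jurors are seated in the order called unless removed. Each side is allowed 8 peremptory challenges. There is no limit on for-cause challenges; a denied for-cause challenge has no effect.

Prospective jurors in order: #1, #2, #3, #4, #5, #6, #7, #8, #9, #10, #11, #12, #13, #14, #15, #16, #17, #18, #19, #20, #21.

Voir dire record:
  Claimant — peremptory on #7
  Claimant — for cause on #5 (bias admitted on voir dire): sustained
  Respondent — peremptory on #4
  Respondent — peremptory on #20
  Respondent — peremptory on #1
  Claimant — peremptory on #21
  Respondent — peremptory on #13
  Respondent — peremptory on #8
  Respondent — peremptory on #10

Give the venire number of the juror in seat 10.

Removed: #1, #4, #5, #7, #8, #10, #13, #20, #21.
Filling seats in venire order through position 10: #2, #3, #6, #9, #11, #12, #14, #15, #16, #17.
So seat 10 is #17.

17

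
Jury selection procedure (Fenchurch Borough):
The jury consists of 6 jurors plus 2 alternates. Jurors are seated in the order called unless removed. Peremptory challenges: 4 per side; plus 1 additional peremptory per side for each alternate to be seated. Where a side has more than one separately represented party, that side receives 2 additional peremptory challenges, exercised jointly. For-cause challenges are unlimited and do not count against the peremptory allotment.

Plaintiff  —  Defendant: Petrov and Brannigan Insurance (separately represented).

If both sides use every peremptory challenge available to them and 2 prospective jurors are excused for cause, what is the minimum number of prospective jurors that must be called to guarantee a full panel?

Seats to fill: 6 + 2 alternates = 8.
Peremptories — Plaintiff: 4 + 1×2 = 6; Defendant: 4 + 1×2 + 2 = 8; total 14.
For-cause removals: 2.
Minimum venire: 8 + 14 + 2 = 24.

24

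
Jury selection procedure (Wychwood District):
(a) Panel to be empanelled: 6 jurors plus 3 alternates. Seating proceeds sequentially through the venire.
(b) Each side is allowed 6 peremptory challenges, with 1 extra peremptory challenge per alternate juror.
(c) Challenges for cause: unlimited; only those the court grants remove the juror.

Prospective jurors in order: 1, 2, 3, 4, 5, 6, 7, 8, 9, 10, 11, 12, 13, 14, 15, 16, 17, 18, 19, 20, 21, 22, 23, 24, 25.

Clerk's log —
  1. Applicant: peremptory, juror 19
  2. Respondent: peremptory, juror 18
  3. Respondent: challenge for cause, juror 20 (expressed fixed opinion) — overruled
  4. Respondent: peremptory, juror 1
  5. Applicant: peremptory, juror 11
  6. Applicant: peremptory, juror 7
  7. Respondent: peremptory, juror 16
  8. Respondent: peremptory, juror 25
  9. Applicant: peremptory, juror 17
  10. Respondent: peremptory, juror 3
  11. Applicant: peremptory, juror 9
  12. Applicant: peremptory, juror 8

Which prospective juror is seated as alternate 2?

14

Removed: #1, #3, #7, #8, #9, #11, #16, #17, #18, #19, #25. (#20 stays — for-cause denied.)
Seating in order: seats 1–6 → #2, #4, #5, #6, #10, #12; alternates → #13, #14, #15.
So alternate 2 is #14.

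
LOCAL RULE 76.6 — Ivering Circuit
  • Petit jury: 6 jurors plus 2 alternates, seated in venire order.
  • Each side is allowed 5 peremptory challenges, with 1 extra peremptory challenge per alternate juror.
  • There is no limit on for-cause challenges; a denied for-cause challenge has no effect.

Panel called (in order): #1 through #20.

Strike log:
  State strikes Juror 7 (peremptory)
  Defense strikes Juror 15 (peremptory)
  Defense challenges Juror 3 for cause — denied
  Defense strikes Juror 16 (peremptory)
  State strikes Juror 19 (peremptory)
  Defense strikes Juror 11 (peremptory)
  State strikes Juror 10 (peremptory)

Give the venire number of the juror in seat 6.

Removed: #7, #10, #11, #15, #16, #19. (#3 stays — for-cause denied.)
Seating in order: seats 1–6 → #1, #2, #3, #4, #5, #6; alternates → #8, #9.
So seat 6 is #6.

6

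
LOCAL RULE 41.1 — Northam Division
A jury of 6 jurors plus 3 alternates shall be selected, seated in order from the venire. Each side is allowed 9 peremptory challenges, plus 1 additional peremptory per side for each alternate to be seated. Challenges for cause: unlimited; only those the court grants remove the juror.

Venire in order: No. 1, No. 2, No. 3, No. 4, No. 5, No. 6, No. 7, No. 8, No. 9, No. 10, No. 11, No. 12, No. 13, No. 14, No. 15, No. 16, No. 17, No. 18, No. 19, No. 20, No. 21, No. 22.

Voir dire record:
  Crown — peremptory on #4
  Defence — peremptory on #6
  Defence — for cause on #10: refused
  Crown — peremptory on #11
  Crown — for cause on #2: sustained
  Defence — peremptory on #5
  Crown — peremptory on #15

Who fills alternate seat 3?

Removed: #2, #4, #5, #6, #11, #15. (#10 stays — for-cause denied.)
Seating in order: seats 1–6 → #1, #3, #7, #8, #9, #10; alternates → #12, #13, #14.
So alternate 3 is #14.

14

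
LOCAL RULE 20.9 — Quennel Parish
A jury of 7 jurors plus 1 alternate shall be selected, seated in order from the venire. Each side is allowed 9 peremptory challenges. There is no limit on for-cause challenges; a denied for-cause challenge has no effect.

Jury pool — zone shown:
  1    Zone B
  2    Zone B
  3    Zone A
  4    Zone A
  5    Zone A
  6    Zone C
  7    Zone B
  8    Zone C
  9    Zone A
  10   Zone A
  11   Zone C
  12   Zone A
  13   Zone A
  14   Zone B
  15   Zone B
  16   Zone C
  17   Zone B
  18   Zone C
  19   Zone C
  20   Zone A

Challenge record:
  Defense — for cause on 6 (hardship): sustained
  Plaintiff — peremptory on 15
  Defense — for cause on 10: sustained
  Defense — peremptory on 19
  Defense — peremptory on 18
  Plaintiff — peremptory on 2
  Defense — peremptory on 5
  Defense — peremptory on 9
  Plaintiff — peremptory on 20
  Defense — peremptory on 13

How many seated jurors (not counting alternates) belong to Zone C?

Removed: #2, #5, #6, #9, #10, #13, #15, #18, #19, #20.
Seated jurors 1–7: #1, #3, #4, #7, #8, #11, #12 (alternates #14 not counted).
Of those, in Zone C: #8, #11 → 2.

2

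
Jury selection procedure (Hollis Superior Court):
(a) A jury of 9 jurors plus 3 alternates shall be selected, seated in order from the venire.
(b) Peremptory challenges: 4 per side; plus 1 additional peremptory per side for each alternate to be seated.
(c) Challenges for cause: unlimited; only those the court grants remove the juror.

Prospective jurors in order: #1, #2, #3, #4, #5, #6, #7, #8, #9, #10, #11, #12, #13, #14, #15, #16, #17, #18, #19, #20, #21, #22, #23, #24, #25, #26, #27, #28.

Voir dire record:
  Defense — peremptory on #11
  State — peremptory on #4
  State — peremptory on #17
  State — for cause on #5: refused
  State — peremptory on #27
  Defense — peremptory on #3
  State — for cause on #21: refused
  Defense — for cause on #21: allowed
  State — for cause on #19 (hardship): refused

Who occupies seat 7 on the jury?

Removed: #3, #4, #11, #17, #21, #27. (#5, #19 stay — for-cause denied.)
Seating in order: seats 1–9 → #1, #2, #5, #6, #7, #8, #9, #10, #12; alternates → #13, #14, #15.
So seat 7 is #9.

9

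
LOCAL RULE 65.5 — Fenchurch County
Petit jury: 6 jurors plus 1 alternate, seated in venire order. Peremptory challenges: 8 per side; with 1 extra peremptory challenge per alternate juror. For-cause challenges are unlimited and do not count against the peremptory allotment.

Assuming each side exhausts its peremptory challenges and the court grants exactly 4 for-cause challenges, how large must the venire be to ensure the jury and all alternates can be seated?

Seats to fill: 6 + 1 alternates = 7.
Peremptories: 8 + 1×1 = 9 per side × 2 sides = 18.
For-cause removals: 4.
Minimum venire: 7 + 18 + 4 = 29.

29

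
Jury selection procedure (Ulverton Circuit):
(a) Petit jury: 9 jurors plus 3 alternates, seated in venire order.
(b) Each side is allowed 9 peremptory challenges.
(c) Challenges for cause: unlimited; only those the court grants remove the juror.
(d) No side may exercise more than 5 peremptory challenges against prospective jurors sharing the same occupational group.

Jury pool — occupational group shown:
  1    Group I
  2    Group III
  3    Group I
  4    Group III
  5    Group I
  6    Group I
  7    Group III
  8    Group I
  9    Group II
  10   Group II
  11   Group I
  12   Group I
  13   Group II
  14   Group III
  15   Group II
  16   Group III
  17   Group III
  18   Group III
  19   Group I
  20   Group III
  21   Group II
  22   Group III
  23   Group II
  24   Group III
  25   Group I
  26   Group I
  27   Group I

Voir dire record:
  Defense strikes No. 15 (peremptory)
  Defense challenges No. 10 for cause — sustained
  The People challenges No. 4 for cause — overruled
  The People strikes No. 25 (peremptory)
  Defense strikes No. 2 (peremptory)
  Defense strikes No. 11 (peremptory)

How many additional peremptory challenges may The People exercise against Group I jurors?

The People peremptories so far: #25 — 1 of 9 used, 8 left overall.
Against Group I: #25 — 1 used; per-group cap 5 leaves 4.
Binding limit: min(8, 4) = 4.

4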